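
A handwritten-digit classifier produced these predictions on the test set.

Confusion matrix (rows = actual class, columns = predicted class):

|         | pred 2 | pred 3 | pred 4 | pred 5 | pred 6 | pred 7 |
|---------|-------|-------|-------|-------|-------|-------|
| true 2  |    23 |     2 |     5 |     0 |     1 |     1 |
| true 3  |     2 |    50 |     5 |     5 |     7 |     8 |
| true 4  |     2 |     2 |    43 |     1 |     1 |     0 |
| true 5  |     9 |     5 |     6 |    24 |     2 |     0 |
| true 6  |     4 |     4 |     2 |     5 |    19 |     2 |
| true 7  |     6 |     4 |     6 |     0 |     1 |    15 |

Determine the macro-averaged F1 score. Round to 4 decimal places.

0.6171

Per-class F1 score (2·TP/(2·TP+FP+FN)):
  2: TP=23, FP=2+2+9+4+6=23, FN=2+5+0+1+1=9 → 46/78 = 0.58974
  3: TP=50, FP=2+2+5+4+4=17, FN=2+5+5+7+8=27 → 100/144 = 0.69444
  4: TP=43, FP=5+5+6+2+6=24, FN=2+2+1+1+0=6 → 86/116 = 0.74138
  5: TP=24, FP=0+5+1+5+0=11, FN=9+5+6+2+0=22 → 48/81 = 0.59259
  6: TP=19, FP=1+7+1+2+1=12, FN=4+4+2+5+2=17 → 38/67 = 0.56716
  7: TP=15, FP=1+8+0+0+2=11, FN=6+4+6+0+1=17 → 30/58 = 0.51724
Macro-F1 score = mean = (0.58974 + 0.69444 + 0.74138 + 0.59259 + 0.56716 + 0.51724) / 6 = 0.6171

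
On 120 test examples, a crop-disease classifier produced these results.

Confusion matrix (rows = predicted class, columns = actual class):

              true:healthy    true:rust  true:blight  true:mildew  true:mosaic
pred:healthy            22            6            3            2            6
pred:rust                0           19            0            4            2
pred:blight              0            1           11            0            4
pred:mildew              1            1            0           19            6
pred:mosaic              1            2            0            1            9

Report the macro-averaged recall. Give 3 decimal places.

Per-class recall (TP/(TP+FN)):
  healthy: TP=22, FN=0+0+1+1=2 → 22/24 = 0.9167
  rust: TP=19, FN=6+1+1+2=10 → 19/29 = 0.6552
  blight: TP=11, FN=3+0+0+0=3 → 11/14 = 0.7857
  mildew: TP=19, FN=2+4+0+1=7 → 19/26 = 0.7308
  mosaic: TP=9, FN=6+2+4+6=18 → 9/27 = 0.3333
Macro-recall = mean = (0.9167 + 0.6552 + 0.7857 + 0.7308 + 0.3333) / 5 = 0.684

0.684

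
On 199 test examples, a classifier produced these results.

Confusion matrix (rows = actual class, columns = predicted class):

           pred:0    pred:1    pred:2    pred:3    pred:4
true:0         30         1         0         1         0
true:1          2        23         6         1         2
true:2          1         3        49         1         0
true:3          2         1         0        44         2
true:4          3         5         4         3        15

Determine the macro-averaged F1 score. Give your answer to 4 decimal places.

Per-class F1 score (2·TP/(2·TP+FP+FN)):
  0: TP=30, FP=2+1+2+3=8, FN=1+0+1+0=2 → 60/70 = 0.85714
  1: TP=23, FP=1+3+1+5=10, FN=2+6+1+2=11 → 46/67 = 0.68657
  2: TP=49, FP=0+6+0+4=10, FN=1+3+1+0=5 → 98/113 = 0.86726
  3: TP=44, FP=1+1+1+3=6, FN=2+1+0+2=5 → 88/99 = 0.88889
  4: TP=15, FP=0+2+0+2=4, FN=3+5+4+3=15 → 30/49 = 0.61224
Macro-F1 score = mean = (0.85714 + 0.68657 + 0.86726 + 0.88889 + 0.61224) / 5 = 0.7824

0.7824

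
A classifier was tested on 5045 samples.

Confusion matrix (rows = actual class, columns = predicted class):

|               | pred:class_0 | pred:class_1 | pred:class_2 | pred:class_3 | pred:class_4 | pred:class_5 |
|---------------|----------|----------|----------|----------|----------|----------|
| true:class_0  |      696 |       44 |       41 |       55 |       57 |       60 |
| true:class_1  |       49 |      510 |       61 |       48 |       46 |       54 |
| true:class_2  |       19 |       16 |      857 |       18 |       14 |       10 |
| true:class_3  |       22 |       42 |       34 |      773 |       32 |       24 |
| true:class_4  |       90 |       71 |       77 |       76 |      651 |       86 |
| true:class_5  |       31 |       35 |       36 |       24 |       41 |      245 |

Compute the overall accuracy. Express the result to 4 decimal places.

Accuracy = trace / total = (696+510+857+773+651+245=3732) / 5045 = 3732/5045 = 0.7397

0.7397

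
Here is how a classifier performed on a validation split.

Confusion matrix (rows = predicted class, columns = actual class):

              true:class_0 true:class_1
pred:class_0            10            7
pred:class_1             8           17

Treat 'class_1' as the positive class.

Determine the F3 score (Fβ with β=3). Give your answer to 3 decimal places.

0.705

Fβ = (1+β²)·TP / ((1+β²)·TP + β²·FN + FP), with β²=9
= 10·17 / (10·17 + 9·7 + 8) = 0.705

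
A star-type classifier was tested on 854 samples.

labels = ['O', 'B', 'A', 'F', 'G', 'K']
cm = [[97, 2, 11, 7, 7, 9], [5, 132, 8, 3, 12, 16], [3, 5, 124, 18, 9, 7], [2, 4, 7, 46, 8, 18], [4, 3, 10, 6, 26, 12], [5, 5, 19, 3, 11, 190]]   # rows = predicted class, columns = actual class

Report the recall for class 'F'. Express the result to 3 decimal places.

0.554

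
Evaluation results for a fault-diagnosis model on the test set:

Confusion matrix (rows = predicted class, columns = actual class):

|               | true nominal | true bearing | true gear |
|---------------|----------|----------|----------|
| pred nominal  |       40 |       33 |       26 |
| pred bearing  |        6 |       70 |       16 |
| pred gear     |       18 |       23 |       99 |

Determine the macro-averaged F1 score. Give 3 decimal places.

0.613

Per-class F1 score (2·TP/(2·TP+FP+FN)):
  nominal: TP=40, FP=33+26=59, FN=6+18=24 → 80/163 = 0.4908
  bearing: TP=70, FP=6+16=22, FN=33+23=56 → 140/218 = 0.6422
  gear: TP=99, FP=18+23=41, FN=26+16=42 → 198/281 = 0.7046
Macro-F1 score = mean = (0.4908 + 0.6422 + 0.7046) / 3 = 0.613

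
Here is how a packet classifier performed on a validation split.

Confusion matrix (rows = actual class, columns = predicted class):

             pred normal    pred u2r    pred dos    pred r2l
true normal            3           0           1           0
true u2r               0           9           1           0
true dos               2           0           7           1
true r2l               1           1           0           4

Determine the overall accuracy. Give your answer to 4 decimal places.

Accuracy = trace / total = (3+9+7+4=23) / 30 = 23/30 = 0.7667

0.7667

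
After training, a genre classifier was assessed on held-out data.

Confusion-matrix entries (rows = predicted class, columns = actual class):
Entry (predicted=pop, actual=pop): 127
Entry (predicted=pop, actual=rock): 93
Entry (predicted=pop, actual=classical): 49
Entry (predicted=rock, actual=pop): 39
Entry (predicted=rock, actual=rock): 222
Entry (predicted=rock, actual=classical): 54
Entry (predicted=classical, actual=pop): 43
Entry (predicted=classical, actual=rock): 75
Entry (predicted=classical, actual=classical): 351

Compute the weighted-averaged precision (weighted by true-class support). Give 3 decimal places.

0.677

Per-class precision (TP/(TP+FP)):
  pop: TP=127, FP=93+49=142 → 127/269 = 0.4721
  rock: TP=222, FP=39+54=93 → 222/315 = 0.7048
  classical: TP=351, FP=43+75=118 → 351/469 = 0.7484
Weighted-precision = Σ (supportᵢ/N)·precisionᵢ with N=1053: (209/1053)·0.4721 + (390/1053)·0.7048 + (454/1053)·0.7484 = 0.677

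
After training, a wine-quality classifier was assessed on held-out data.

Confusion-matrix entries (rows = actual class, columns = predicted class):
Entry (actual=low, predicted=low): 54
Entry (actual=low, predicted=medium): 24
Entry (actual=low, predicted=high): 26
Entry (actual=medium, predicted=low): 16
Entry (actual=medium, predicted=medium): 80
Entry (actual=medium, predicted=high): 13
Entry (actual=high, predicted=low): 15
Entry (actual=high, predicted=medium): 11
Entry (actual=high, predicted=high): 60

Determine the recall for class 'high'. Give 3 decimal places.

0.698

One-vs-rest for 'high': TP = diagonal; FP = other classes predicted 'high'; FN = 'high' predicted as other.
recall = TP/(TP+FN).
high: TP=60, FN=15+11=26 → 60/86 = 0.6977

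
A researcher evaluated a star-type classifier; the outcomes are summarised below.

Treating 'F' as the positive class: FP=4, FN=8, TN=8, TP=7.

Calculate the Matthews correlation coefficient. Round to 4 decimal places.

MCC = (TP·TN − FP·FN) / √((TP+FP)(TP+FN)(TN+FP)(TN+FN))
Numerator = 7·8 − 4·8 = 24
Denominator = √(11·15·12·16) = √31680 = 177.9888
MCC = 24 / 177.9888 = 0.1348

0.1348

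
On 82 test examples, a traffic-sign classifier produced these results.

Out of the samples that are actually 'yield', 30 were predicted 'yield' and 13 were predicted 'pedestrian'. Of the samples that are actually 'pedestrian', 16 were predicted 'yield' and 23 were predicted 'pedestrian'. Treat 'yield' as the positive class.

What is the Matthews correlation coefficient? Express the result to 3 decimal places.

0.289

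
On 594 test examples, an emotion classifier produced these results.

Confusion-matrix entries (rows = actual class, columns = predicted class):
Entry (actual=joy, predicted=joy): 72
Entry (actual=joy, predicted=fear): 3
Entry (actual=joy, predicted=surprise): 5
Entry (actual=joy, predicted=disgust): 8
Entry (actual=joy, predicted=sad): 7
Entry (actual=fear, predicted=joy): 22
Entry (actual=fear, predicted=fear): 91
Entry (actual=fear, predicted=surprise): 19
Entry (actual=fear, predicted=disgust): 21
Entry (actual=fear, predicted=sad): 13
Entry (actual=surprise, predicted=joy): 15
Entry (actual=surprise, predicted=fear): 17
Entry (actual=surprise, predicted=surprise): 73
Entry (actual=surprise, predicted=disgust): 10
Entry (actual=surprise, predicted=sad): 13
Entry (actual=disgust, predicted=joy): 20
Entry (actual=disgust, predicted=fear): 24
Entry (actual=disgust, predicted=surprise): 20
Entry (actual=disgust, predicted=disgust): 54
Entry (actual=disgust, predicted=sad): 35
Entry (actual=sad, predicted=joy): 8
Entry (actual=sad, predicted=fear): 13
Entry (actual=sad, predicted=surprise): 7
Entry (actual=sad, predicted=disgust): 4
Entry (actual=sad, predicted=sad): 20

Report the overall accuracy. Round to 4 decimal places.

0.5219

Accuracy = trace / total = (72+91+73+54+20=310) / 594 = 310/594 = 0.5219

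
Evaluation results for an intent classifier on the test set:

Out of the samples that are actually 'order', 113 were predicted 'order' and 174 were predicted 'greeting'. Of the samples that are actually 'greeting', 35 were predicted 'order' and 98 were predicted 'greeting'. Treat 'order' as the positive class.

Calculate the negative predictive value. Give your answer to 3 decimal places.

NPV = TN/(TN+FN) = 98/(98+174) = 0.360

0.360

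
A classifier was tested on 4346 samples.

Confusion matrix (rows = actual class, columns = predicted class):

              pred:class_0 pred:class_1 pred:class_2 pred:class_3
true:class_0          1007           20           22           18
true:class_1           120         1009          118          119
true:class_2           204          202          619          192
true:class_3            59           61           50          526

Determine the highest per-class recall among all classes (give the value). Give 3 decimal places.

Per-class recall (TP/(TP+FN)):
  class_0: TP=1007, FN=20+22+18=60 → 1007/1067 = 0.9438
  class_1: TP=1009, FN=120+118+119=357 → 1009/1366 = 0.7387
  class_2: TP=619, FN=204+202+192=598 → 619/1217 = 0.5086
  class_3: TP=526, FN=59+61+50=170 → 526/696 = 0.7557
Highest is class 'class_0' with recall = 0.944.

0.944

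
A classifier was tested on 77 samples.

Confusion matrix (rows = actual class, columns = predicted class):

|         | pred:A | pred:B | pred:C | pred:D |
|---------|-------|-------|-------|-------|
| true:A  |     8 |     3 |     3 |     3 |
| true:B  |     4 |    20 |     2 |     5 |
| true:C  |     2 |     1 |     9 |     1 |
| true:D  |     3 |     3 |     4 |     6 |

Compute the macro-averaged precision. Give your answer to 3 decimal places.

Per-class precision (TP/(TP+FP)):
  A: TP=8, FP=4+2+3=9 → 8/17 = 0.4706
  B: TP=20, FP=3+1+3=7 → 20/27 = 0.7407
  C: TP=9, FP=3+2+4=9 → 9/18 = 0.5000
  D: TP=6, FP=3+5+1=9 → 6/15 = 0.4000
Macro-precision = mean = (0.4706 + 0.7407 + 0.5000 + 0.4000) / 4 = 0.528

0.528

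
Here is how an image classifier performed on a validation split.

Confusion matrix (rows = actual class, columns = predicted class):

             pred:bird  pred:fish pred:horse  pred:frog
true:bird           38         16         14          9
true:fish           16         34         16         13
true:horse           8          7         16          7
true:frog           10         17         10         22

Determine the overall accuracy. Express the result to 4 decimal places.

0.4348

Accuracy = trace / total = (38+34+16+22=110) / 253 = 110/253 = 0.4348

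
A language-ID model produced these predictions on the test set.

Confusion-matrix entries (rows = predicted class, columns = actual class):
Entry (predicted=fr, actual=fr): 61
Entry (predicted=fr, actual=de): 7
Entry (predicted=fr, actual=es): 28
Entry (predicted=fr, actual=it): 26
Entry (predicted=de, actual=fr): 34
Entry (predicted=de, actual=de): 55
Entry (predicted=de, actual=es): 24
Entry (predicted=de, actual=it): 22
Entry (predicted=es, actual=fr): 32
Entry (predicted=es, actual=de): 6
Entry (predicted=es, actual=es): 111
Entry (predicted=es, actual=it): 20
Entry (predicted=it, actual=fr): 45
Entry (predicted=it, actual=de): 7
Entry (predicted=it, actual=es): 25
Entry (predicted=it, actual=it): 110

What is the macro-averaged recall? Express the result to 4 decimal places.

0.5741

Per-class recall (TP/(TP+FN)):
  fr: TP=61, FN=34+32+45=111 → 61/172 = 0.35465
  de: TP=55, FN=7+6+7=20 → 55/75 = 0.73333
  es: TP=111, FN=28+24+25=77 → 111/188 = 0.59043
  it: TP=110, FN=26+22+20=68 → 110/178 = 0.61798
Macro-recall = mean = (0.35465 + 0.73333 + 0.59043 + 0.61798) / 4 = 0.5741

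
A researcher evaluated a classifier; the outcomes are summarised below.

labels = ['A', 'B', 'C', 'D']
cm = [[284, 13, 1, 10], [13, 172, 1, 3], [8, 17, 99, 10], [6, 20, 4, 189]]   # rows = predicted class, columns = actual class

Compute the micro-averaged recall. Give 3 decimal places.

0.875

Micro-averaging pools counts across classes: ΣTP=744, ΣFP=106, ΣFN=106.
Micro-recall = TP/(TP+FN) on pooled counts = 0.875 (equals overall accuracy in single-label multiclass).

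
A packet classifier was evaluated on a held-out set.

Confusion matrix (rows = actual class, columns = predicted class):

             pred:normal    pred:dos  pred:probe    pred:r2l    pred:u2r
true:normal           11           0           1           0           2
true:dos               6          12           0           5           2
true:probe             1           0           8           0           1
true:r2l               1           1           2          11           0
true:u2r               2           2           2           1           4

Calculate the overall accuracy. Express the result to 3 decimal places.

0.613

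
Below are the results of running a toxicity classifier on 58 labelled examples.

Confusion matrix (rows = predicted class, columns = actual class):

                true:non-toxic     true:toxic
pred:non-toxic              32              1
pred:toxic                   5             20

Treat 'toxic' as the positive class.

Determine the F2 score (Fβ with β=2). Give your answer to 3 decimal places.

Fβ = (1+β²)·TP / ((1+β²)·TP + β²·FN + FP), with β²=4
= 5·20 / (5·20 + 4·1 + 5) = 0.917

0.917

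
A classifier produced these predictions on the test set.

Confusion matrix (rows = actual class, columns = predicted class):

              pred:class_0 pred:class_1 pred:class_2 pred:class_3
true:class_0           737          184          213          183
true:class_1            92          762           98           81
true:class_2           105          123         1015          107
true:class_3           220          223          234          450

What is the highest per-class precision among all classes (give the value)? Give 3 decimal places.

0.651

Per-class precision (TP/(TP+FP)):
  class_0: TP=737, FP=92+105+220=417 → 737/1154 = 0.6386
  class_1: TP=762, FP=184+123+223=530 → 762/1292 = 0.5898
  class_2: TP=1015, FP=213+98+234=545 → 1015/1560 = 0.6506
  class_3: TP=450, FP=183+81+107=371 → 450/821 = 0.5481
Highest is class 'class_2' with precision = 0.651.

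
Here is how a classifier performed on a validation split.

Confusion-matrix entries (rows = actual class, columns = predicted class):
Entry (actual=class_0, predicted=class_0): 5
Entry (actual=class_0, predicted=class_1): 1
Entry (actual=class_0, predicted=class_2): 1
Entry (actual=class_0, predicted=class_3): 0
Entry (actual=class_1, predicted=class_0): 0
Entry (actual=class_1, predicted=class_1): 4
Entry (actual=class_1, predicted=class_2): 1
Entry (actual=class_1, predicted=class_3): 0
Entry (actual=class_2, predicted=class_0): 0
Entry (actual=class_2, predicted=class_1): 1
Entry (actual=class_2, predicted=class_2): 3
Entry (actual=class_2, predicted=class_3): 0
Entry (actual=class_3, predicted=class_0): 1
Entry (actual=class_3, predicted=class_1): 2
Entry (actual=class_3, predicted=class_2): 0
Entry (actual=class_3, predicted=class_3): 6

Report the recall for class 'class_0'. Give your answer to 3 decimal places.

Treat 'class_0' as positive and all other classes as negative.
recall = TP/(TP+FN).
class_0: TP=5, FN=1+1+0=2 → 5/7 = 0.7143

0.714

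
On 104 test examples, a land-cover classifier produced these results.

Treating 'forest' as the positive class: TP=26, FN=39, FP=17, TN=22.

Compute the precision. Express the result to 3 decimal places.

0.605

Precision = TP/(TP+FP) = 26/(26+17) = 26/43 = 0.605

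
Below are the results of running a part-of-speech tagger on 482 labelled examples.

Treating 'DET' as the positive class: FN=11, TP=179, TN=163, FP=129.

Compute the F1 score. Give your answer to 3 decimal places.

Precision = TP/(TP+FP) = 179/308 = 0.5812
Recall = TP/(TP+FN) = 179/190 = 0.9421
F1 = 2·TP/(2·TP+FP+FN) = 358/498 = 0.719

0.719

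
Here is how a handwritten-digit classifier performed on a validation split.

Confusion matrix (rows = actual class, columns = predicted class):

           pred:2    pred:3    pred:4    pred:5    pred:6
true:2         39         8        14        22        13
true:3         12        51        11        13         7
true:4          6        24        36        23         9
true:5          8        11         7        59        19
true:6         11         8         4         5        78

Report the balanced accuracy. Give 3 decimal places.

Balanced accuracy = mean of per-class recall.
  2: recall = 39/96 = 0.4063
  3: recall = 51/94 = 0.5426
  4: recall = 36/98 = 0.3673
  5: recall = 59/104 = 0.5673
  6: recall = 78/106 = 0.7358
Mean = (0.4063 + 0.5426 + 0.3673 + 0.5673 + 0.7358) / 5 = 0.524

0.524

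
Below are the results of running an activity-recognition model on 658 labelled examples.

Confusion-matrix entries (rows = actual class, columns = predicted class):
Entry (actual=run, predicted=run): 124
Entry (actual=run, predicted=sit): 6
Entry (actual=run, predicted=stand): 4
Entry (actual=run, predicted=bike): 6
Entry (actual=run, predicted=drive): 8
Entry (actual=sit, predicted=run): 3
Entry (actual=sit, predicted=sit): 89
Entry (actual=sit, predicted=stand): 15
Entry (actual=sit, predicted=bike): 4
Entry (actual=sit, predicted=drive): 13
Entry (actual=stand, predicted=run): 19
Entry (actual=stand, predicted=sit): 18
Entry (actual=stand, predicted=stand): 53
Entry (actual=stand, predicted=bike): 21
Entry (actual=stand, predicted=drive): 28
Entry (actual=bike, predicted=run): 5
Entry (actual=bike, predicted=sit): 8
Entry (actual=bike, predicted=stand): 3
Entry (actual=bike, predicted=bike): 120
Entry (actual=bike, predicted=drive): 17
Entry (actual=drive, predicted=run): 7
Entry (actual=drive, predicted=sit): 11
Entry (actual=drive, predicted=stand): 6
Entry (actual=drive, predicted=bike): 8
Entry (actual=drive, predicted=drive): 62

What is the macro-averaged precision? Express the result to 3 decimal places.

0.670

Per-class precision (TP/(TP+FP)):
  run: TP=124, FP=3+19+5+7=34 → 124/158 = 0.7848
  sit: TP=89, FP=6+18+8+11=43 → 89/132 = 0.6742
  stand: TP=53, FP=4+15+3+6=28 → 53/81 = 0.6543
  bike: TP=120, FP=6+4+21+8=39 → 120/159 = 0.7547
  drive: TP=62, FP=8+13+28+17=66 → 62/128 = 0.4844
Macro-precision = mean = (0.7848 + 0.6742 + 0.6543 + 0.7547 + 0.4844) / 5 = 0.670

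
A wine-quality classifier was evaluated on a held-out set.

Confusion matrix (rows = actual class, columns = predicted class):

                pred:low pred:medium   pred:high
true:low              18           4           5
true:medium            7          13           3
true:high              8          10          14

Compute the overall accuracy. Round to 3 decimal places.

Accuracy = trace / total = (18+13+14=45) / 82 = 45/82 = 0.549

0.549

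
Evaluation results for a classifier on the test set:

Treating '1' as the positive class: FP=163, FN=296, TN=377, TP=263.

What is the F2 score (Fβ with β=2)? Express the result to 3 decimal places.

0.494

Fβ = (1+β²)·TP / ((1+β²)·TP + β²·FN + FP), with β²=4
= 5·263 / (5·263 + 4·296 + 163) = 0.494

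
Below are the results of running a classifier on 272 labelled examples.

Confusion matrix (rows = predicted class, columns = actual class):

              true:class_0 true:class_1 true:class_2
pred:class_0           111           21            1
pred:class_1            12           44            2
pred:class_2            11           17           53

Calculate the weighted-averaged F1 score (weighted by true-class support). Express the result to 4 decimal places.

Per-class F1 score (2·TP/(2·TP+FP+FN)):
  class_0: TP=111, FP=21+1=22, FN=12+11=23 → 222/267 = 0.83146
  class_1: TP=44, FP=12+2=14, FN=21+17=38 → 88/140 = 0.62857
  class_2: TP=53, FP=11+17=28, FN=1+2=3 → 106/137 = 0.77372
Weighted-F1 score = Σ (supportᵢ/N)·F1 scoreᵢ with N=272: (134/272)·0.83146 + (82/272)·0.62857 + (56/272)·0.77372 = 0.7584

0.7584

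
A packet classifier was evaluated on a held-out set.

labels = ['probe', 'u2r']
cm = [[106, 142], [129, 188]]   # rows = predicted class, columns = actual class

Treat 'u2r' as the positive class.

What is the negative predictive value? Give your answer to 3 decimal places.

0.427

NPV = TN/(TN+FN) = 106/(106+142) = 0.427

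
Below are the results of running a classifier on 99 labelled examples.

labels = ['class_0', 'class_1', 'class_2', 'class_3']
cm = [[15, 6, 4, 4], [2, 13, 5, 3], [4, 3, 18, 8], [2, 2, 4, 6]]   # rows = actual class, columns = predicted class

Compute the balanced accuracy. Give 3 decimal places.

Balanced accuracy = mean of per-class recall.
  class_0: recall = 15/29 = 0.5172
  class_1: recall = 13/23 = 0.5652
  class_2: recall = 18/33 = 0.5455
  class_3: recall = 6/14 = 0.4286
Mean = (0.5172 + 0.5652 + 0.5455 + 0.4286) / 4 = 0.514

0.514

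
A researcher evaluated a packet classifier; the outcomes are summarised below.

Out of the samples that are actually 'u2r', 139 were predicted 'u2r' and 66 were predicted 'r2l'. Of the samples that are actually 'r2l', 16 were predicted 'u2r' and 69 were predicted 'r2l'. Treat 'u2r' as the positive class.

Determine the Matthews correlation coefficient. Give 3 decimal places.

MCC = (TP·TN − FP·FN) / √((TP+FP)(TP+FN)(TN+FP)(TN+FN))
Numerator = 139·69 − 16·66 = 8535
Denominator = √(155·205·85·135) = √364618125 = 19094.9764
MCC = 8535 / 19094.9764 = 0.447

0.447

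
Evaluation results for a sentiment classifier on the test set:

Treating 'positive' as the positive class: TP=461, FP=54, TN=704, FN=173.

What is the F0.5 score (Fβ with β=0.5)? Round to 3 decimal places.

0.856

Fβ = (1+β²)·TP / ((1+β²)·TP + β²·FN + FP), with β²=1/4
= 1.25·461 / (1.25·461 + 0.25·173 + 54) = 0.856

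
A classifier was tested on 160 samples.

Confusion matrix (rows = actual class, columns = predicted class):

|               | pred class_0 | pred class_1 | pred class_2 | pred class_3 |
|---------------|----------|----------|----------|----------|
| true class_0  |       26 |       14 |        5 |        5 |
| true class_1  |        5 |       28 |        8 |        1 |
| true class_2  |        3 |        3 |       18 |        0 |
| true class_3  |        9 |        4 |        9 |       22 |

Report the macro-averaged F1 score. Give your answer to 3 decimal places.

Per-class F1 score (2·TP/(2·TP+FP+FN)):
  class_0: TP=26, FP=5+3+9=17, FN=14+5+5=24 → 52/93 = 0.5591
  class_1: TP=28, FP=14+3+4=21, FN=5+8+1=14 → 56/91 = 0.6154
  class_2: TP=18, FP=5+8+9=22, FN=3+3+0=6 → 36/64 = 0.5625
  class_3: TP=22, FP=5+1+0=6, FN=9+4+9=22 → 44/72 = 0.6111
Macro-F1 score = mean = (0.5591 + 0.6154 + 0.5625 + 0.6111) / 4 = 0.587

0.587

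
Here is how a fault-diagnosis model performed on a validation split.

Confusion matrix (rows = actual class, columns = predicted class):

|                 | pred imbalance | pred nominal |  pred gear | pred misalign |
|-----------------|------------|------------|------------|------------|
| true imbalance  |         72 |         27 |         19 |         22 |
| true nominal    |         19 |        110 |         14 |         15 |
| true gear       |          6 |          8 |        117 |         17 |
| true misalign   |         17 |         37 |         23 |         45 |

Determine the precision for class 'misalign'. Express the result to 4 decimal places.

Take TP from the diagonal, FP from the rest of the 'misalign' prediction marginal, FN from the rest of the 'misalign' actual marginal.
precision = TP/(TP+FP).
misalign: TP=45, FP=22+15+17=54 → 45/99 = 0.45455

0.4545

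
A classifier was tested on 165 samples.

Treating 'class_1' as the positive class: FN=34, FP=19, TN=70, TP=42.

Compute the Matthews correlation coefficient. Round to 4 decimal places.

0.3502

MCC = (TP·TN − FP·FN) / √((TP+FP)(TP+FN)(TN+FP)(TN+FN))
Numerator = 42·70 − 19·34 = 2294
Denominator = √(61·76·89·104) = √42910816 = 6550.6348
MCC = 2294 / 6550.6348 = 0.3502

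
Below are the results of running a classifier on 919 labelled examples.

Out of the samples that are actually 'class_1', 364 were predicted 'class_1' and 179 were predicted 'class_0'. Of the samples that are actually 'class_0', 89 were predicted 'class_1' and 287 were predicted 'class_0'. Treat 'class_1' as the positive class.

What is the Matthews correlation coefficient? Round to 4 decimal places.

MCC = (TP·TN − FP·FN) / √((TP+FP)(TP+FN)(TN+FP)(TN+FN))
Numerator = 364·287 − 89·179 = 88537
Denominator = √(453·543·376·466) = √43099456464 = 207604.0859
MCC = 88537 / 207604.0859 = 0.4265

0.4265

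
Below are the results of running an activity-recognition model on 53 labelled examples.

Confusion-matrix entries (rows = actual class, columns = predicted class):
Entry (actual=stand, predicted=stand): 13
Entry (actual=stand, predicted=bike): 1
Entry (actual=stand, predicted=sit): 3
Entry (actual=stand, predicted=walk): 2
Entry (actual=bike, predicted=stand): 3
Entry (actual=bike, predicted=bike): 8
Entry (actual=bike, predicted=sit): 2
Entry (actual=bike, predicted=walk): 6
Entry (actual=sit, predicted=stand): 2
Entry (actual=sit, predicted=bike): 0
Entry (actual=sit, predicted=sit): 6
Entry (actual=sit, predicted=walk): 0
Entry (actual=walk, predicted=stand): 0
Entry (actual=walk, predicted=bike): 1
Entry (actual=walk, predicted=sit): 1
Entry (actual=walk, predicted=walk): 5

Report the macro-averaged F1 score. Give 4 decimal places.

0.5886

Per-class F1 score (2·TP/(2·TP+FP+FN)):
  stand: TP=13, FP=3+2+0=5, FN=1+3+2=6 → 26/37 = 0.70270
  bike: TP=8, FP=1+0+1=2, FN=3+2+6=11 → 16/29 = 0.55172
  sit: TP=6, FP=3+2+1=6, FN=2+0+0=2 → 12/20 = 0.60000
  walk: TP=5, FP=2+6+0=8, FN=0+1+1=2 → 10/20 = 0.50000
Macro-F1 score = mean = (0.70270 + 0.55172 + 0.60000 + 0.50000) / 4 = 0.5886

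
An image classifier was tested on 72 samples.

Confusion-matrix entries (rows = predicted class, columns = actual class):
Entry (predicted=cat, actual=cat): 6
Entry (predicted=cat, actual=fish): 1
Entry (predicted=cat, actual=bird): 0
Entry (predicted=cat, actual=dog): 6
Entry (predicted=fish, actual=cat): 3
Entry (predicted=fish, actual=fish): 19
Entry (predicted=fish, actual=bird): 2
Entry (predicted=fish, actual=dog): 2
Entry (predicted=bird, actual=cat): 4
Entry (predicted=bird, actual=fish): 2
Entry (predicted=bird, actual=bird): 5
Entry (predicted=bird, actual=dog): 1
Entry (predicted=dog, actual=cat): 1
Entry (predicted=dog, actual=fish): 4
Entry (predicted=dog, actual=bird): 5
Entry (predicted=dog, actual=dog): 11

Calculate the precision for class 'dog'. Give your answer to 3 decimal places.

Treat 'dog' as positive and all other classes as negative.
precision = TP/(TP+FP).
dog: TP=11, FP=1+4+5=10 → 11/21 = 0.5238

0.524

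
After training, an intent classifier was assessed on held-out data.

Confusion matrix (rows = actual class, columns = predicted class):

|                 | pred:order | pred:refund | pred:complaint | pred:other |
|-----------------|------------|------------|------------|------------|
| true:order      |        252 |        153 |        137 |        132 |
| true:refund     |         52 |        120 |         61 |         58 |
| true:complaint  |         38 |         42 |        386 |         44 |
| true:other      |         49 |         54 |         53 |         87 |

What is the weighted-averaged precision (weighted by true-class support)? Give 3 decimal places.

0.526

Per-class precision (TP/(TP+FP)):
  order: TP=252, FP=52+38+49=139 → 252/391 = 0.6445
  refund: TP=120, FP=153+42+54=249 → 120/369 = 0.3252
  complaint: TP=386, FP=137+61+53=251 → 386/637 = 0.6060
  other: TP=87, FP=132+58+44=234 → 87/321 = 0.2710
Weighted-precision = Σ (supportᵢ/N)·precisionᵢ with N=1718: (674/1718)·0.6445 + (291/1718)·0.3252 + (510/1718)·0.6060 + (243/1718)·0.2710 = 0.526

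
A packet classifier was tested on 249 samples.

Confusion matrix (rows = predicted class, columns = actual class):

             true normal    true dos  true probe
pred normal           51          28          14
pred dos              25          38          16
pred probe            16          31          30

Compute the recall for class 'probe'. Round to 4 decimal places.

One-vs-rest for 'probe': TP = diagonal; FP = other classes predicted 'probe'; FN = 'probe' predicted as other.
recall = TP/(TP+FN).
probe: TP=30, FN=14+16=30 → 30/60 = 0.50000

0.5000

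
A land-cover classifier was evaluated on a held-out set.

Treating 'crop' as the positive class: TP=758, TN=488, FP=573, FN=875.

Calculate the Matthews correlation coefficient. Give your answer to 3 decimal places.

-0.074

MCC = (TP·TN − FP·FN) / √((TP+FP)(TP+FN)(TN+FP)(TN+FN))
Numerator = 758·488 − 573·875 = -131471
Denominator = √(1331·1633·1061·1363) = √3143225071789 = 1772914.2878
MCC = -131471 / 1772914.2878 = -0.074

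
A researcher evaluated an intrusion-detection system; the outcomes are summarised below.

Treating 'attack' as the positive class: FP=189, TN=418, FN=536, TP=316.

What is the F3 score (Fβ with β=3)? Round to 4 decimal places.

Fβ = (1+β²)·TP / ((1+β²)·TP + β²·FN + FP), with β²=9
= 10·316 / (10·316 + 9·536 + 189) = 0.3866

0.3866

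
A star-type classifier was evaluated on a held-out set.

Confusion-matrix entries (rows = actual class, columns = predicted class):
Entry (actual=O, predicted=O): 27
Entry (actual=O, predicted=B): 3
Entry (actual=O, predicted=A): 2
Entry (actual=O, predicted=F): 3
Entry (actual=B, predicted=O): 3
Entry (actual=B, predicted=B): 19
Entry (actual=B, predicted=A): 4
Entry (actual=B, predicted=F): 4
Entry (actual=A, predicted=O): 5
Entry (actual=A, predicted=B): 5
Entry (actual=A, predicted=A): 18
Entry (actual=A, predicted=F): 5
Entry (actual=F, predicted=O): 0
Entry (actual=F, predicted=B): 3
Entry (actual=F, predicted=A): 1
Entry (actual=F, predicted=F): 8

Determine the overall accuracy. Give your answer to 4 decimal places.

Accuracy = trace / total = (27+19+18+8=72) / 110 = 72/110 = 0.6545

0.6545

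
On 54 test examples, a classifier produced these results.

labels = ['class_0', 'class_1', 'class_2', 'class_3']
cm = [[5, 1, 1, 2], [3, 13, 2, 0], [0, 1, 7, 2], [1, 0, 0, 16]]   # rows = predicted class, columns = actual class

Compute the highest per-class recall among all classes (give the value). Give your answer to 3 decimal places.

0.867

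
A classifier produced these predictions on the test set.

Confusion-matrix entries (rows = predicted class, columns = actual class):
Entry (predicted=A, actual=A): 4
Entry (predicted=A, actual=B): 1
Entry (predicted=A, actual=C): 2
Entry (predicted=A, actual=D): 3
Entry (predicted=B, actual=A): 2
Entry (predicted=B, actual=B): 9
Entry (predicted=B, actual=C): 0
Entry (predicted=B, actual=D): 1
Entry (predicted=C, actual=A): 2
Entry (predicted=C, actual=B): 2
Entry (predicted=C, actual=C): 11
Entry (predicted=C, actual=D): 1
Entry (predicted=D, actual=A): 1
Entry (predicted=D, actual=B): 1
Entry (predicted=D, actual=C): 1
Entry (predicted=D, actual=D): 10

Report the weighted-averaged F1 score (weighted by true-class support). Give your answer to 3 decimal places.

Per-class F1 score (2·TP/(2·TP+FP+FN)):
  A: TP=4, FP=1+2+3=6, FN=2+2+1=5 → 8/19 = 0.4211
  B: TP=9, FP=2+0+1=3, FN=1+2+1=4 → 18/25 = 0.7200
  C: TP=11, FP=2+2+1=5, FN=2+0+1=3 → 22/30 = 0.7333
  D: TP=10, FP=1+1+1=3, FN=3+1+1=5 → 20/28 = 0.7143
Weighted-F1 score = Σ (supportᵢ/N)·F1 scoreᵢ with N=51: (9/51)·0.4211 + (13/51)·0.7200 + (14/51)·0.7333 + (15/51)·0.7143 = 0.669

0.669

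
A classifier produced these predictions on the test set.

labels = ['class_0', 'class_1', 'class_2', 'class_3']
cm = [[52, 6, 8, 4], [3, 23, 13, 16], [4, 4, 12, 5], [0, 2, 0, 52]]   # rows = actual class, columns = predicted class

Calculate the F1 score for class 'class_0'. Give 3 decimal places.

F1 score = 2·TP/(2·TP+FP+FN).
class_0: TP=52, FP=3+4+0=7, FN=6+8+4=18 → 104/129 = 0.8062

0.806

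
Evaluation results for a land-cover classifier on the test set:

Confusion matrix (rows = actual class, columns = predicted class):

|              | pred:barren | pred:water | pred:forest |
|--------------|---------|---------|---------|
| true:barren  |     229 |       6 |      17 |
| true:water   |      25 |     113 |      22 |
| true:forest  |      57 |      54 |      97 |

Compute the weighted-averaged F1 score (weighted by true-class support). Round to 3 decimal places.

Per-class F1 score (2·TP/(2·TP+FP+FN)):
  barren: TP=229, FP=25+57=82, FN=6+17=23 → 458/563 = 0.8135
  water: TP=113, FP=6+54=60, FN=25+22=47 → 226/333 = 0.6787
  forest: TP=97, FP=17+22=39, FN=57+54=111 → 194/344 = 0.5640
Weighted-F1 score = Σ (supportᵢ/N)·F1 scoreᵢ with N=620: (252/620)·0.8135 + (160/620)·0.6787 + (208/620)·0.5640 = 0.695

0.695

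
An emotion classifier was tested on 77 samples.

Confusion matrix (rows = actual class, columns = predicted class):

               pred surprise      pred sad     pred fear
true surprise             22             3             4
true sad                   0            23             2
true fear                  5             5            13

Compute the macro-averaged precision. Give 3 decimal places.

0.747

Per-class precision (TP/(TP+FP)):
  surprise: TP=22, FP=0+5=5 → 22/27 = 0.8148
  sad: TP=23, FP=3+5=8 → 23/31 = 0.7419
  fear: TP=13, FP=4+2=6 → 13/19 = 0.6842
Macro-precision = mean = (0.8148 + 0.7419 + 0.6842) / 3 = 0.747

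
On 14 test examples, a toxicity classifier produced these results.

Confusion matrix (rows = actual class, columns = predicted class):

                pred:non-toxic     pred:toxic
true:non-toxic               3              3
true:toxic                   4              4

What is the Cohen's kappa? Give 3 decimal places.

0.000

Observed agreement pₒ = trace/N = 7/14 = 0.5000
Expected agreement pₑ = Σ (rowᵢ·colᵢ)/N² = (6·7 + 8·7)/14² = 0.5000
κ = (pₒ − pₑ)/(1 − pₑ) = (0.5000 − 0.5000)/(1 − 0.5000) = 0.000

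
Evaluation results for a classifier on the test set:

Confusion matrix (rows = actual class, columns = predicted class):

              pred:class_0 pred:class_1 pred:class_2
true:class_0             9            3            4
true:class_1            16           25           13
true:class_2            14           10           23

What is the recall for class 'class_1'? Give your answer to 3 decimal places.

0.463

Treat 'class_1' as positive and all other classes as negative.
recall = TP/(TP+FN).
class_1: TP=25, FN=16+13=29 → 25/54 = 0.4630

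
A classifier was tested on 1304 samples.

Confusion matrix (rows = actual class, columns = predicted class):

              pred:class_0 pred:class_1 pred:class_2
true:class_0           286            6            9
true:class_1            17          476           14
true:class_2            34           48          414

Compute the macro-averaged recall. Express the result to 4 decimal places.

Per-class recall (TP/(TP+FN)):
  class_0: TP=286, FN=6+9=15 → 286/301 = 0.95017
  class_1: TP=476, FN=17+14=31 → 476/507 = 0.93886
  class_2: TP=414, FN=34+48=82 → 414/496 = 0.83468
Macro-recall = mean = (0.95017 + 0.93886 + 0.83468) / 3 = 0.9079

0.9079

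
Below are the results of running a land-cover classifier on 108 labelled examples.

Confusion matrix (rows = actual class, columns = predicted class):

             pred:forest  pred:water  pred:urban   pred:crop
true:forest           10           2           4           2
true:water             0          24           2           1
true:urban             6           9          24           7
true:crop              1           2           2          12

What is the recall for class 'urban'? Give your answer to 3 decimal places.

0.522

One-vs-rest for 'urban': TP = diagonal; FP = other classes predicted 'urban'; FN = 'urban' predicted as other.
recall = TP/(TP+FN).
urban: TP=24, FN=6+9+7=22 → 24/46 = 0.5217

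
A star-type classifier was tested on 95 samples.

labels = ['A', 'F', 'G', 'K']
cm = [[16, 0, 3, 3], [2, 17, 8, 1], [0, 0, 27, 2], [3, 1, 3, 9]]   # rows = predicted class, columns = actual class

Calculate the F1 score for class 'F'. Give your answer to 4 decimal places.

Treat 'F' as positive and all other classes as negative.
F1 score = 2·TP/(2·TP+FP+FN).
F: TP=17, FP=2+8+1=11, FN=0+0+1=1 → 34/46 = 0.73913

0.7391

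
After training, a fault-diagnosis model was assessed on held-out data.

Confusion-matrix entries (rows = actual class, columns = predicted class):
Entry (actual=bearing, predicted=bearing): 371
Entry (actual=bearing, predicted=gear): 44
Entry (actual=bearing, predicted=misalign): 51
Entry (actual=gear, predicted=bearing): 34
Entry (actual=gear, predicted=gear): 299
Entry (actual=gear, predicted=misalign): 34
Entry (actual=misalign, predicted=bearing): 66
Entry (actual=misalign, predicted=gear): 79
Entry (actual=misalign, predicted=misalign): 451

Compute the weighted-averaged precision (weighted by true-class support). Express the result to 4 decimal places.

0.7898

Per-class precision (TP/(TP+FP)):
  bearing: TP=371, FP=34+66=100 → 371/471 = 0.78769
  gear: TP=299, FP=44+79=123 → 299/422 = 0.70853
  misalign: TP=451, FP=51+34=85 → 451/536 = 0.84142
Weighted-precision = Σ (supportᵢ/N)·precisionᵢ with N=1429: (466/1429)·0.78769 + (367/1429)·0.70853 + (596/1429)·0.84142 = 0.7898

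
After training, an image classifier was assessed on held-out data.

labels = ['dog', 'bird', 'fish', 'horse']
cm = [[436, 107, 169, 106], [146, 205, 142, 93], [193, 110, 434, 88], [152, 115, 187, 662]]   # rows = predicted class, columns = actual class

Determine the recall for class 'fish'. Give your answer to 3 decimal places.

0.466

Take TP from the diagonal, FP from the rest of the 'fish' prediction marginal, FN from the rest of the 'fish' actual marginal.
recall = TP/(TP+FN).
fish: TP=434, FN=169+142+187=498 → 434/932 = 0.4657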